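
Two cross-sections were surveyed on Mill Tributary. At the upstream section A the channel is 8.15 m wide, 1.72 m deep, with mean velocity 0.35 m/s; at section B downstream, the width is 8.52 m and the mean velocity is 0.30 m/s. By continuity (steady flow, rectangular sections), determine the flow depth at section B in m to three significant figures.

Q = A₁V₁ = (8.15×1.72) × 0.35 = 4.906 m³/s
d₂ = Q/(b₂ V₂) = 4.906/(8.52×0.30) = 1.920 m

1.92 m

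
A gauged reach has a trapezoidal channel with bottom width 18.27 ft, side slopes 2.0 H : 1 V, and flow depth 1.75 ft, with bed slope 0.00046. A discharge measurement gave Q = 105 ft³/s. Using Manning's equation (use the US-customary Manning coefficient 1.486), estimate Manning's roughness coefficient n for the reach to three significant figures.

0.0149

A = (b + z·y)·y = (18.27 + 2.0×1.75)×1.75 = 38.10 ft²
P = b + 2y√(1+z²) = 18.27 + 2×1.75×√(1+2.0²) = 26.10 ft
R = A/P = 38.10/26.10 = 1.460 ft
n = (1.486/Q)·A·R^(2/3)·S^(1/2) = (1.486/105) × 38.10 × 1.287 × 0.02145 = 0.01488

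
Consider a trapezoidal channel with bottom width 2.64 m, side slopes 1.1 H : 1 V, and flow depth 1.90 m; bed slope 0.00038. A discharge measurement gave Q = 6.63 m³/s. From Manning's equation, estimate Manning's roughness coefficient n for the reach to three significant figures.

0.0279

A = (b + z·y)·y = (2.64 + 1.1×1.90)×1.90 = 8.987 m²
P = b + 2y√(1+z²) = 2.64 + 2×1.90×√(1+1.1²) = 8.289 m
R = A/P = 8.987/8.289 = 1.084 m
n = (1/Q)·A·R^(2/3)·S^(1/2) = (1/6.63) × 8.987 × 1.055 × 0.01949 = 0.02789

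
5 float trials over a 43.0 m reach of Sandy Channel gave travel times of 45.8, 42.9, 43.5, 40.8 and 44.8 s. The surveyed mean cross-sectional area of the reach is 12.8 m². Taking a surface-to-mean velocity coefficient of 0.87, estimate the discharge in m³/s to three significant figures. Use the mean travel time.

11.0 m³/s

t̄ = (45.8 + 42.9 + 43.5 + 40.8 + 44.8) / 5 = 43.56 s
v_surface = L / t̄ = 43.0 / 43.56 = 0.9871 m/s
v_mean = 0.87 × 0.9871 = 0.8588 m/s
Q = A × v_mean = 12.8 × 0.8588 = 10.99 m³/s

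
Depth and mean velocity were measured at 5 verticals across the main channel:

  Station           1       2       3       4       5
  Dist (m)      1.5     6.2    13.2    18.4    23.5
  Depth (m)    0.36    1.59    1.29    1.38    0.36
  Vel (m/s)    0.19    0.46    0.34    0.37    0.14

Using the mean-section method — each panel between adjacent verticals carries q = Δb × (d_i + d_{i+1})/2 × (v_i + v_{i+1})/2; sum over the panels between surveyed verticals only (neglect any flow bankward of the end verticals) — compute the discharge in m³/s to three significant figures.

9.12 m³/s

Panel 1-2: Δb = 4.7 m, d̄ = (0.36+1.59)/2 = 0.975, v̄ = (0.19+0.46)/2 = 0.325 → q = 4.7×0.975×0.325 = 1.489 m³/s
Panel 2-3: Δb = 7 m, d̄ = (1.59+1.29)/2 = 1.44, v̄ = (0.46+0.34)/2 = 0.4 → q = 7×1.44×0.4 = 4.032 m³/s
Panel 3-4: Δb = 5.2 m, d̄ = (1.29+1.38)/2 = 1.335, v̄ = (0.34+0.37)/2 = 0.355 → q = 5.2×1.335×0.355 = 2.464 m³/s
Panel 4-5: Δb = 5.1 m, d̄ = (1.38+0.36)/2 = 0.87, v̄ = (0.37+0.14)/2 = 0.255 → q = 5.1×0.87×0.255 = 1.131 m³/s
Q = Σ q = 9.117 m³/s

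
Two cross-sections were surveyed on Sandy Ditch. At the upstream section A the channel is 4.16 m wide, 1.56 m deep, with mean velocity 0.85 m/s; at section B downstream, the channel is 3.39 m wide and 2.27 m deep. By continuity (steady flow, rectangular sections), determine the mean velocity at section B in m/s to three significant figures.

Q = A₁V₁ = (4.16×1.56) × 0.85 = 5.516 m³/s
A₂ = 3.39 × 2.27 = 7.695 m²
V₂ = Q/A₂ = 5.516/7.695 = 0.7168 m/s

0.717 m/s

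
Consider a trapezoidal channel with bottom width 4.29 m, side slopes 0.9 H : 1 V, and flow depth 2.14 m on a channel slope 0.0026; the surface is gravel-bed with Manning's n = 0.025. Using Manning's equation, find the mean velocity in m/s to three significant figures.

A = (b + z·y)·y = (4.29 + 0.9×2.14)×2.14 = 13.30 m²
P = b + 2y√(1+z²) = 4.29 + 2×2.14×√(1+0.9²) = 10.05 m
R = A/P = 13.30/10.05 = 1.324 m
Q = (1/n)·A·R^(2/3)·S^(1/2) = (1/0.025) × 13.30 × 1.324^(2/3) × 0.0026^(1/2) = 32.71 m³/s
V = Q/A = 32.71/13.30 = 2.459 m/s

2.46 m/s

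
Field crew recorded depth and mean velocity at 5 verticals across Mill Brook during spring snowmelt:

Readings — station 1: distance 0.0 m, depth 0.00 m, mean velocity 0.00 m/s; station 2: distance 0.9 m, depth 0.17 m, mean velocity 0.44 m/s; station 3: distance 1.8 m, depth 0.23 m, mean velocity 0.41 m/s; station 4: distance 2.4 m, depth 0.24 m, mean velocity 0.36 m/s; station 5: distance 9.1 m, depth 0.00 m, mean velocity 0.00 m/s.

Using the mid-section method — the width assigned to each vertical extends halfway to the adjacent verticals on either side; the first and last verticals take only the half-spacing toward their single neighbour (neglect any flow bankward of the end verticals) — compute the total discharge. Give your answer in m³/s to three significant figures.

0.453 m³/s

w_2 = (1.8 − 0.0)/2 = 0.9 m; q_2 = 0.44 × 0.17 × 0.9 = 0.06732 m³/s
w_3 = (2.4 − 0.9)/2 = 0.75 m; q_3 = 0.41 × 0.23 × 0.75 = 0.07073 m³/s
w_4 = (9.1 − 1.8)/2 = 3.65 m; q_4 = 0.36 × 0.24 × 3.65 = 0.3154 m³/s
Stations 1, 5 contribute zero (depth or velocity is 0).
Q = Σ qᵢ = 0.4534 m³/s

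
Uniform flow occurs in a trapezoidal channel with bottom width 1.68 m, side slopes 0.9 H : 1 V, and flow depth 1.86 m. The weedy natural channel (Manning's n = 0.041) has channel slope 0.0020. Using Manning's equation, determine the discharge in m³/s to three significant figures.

A = (b + z·y)·y = (1.68 + 0.9×1.86)×1.86 = 6.238 m²
P = b + 2y√(1+z²) = 1.68 + 2×1.86×√(1+0.9²) = 6.685 m
R = A/P = 6.238/6.685 = 0.9332 m
Q = (1/n)·A·R^(2/3)·S^(1/2) = (1/0.041) × 6.238 × 0.9332^(2/3) × 0.0020^(1/2) = 6.498 m³/s

6.50 m³/s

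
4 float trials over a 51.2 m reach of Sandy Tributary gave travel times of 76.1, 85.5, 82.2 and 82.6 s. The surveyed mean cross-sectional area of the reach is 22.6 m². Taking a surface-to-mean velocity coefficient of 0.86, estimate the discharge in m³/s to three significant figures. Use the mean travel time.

12.2 m³/s

t̄ = (76.1 + 85.5 + 82.2 + 82.6) / 4 = 81.6 s
v_surface = L / t̄ = 51.2 / 81.6 = 0.6275 m/s
v_mean = 0.86 × 0.6275 = 0.5396 m/s
Q = A × v_mean = 22.6 × 0.5396 = 12.20 m³/s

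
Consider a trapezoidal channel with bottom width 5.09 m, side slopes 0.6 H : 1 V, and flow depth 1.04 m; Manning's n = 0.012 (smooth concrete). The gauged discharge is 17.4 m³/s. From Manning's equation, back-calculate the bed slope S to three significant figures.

A = (b + z·y)·y = (5.09 + 0.6×1.04)×1.04 = 5.943 m²
P = b + 2y√(1+z²) = 5.09 + 2×1.04×√(1+0.6²) = 7.516 m
R = A/P = 5.943/7.516 = 0.7907 m
S = (Q·n / (1·A·R^(2/3)))² = (17.4×0.012 / (1×5.943×0.8551))² = 0.001689

0.00169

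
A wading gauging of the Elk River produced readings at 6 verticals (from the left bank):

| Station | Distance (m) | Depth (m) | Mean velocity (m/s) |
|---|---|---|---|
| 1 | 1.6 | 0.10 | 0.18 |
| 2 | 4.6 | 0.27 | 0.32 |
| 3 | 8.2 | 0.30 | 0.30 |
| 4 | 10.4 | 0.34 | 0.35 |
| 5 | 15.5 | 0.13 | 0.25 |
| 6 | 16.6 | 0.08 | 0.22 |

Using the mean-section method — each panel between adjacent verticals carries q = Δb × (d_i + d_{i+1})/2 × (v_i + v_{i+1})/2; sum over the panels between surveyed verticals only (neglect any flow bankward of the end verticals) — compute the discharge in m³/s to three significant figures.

1.07 m³/s

Panel 1-2: Δb = 3 m, d̄ = (0.10+0.27)/2 = 0.185, v̄ = (0.18+0.32)/2 = 0.25 → q = 3×0.185×0.25 = 0.1388 m³/s
Panel 2-3: Δb = 3.6 m, d̄ = (0.27+0.30)/2 = 0.285, v̄ = (0.32+0.30)/2 = 0.31 → q = 3.6×0.285×0.31 = 0.3181 m³/s
Panel 3-4: Δb = 2.2 m, d̄ = (0.30+0.34)/2 = 0.32, v̄ = (0.30+0.35)/2 = 0.325 → q = 2.2×0.32×0.325 = 0.2288 m³/s
Panel 4-5: Δb = 5.1 m, d̄ = (0.34+0.13)/2 = 0.235, v̄ = (0.35+0.25)/2 = 0.3 → q = 5.1×0.235×0.3 = 0.3596 m³/s
Panel 5-6: Δb = 1.1 m, d̄ = (0.13+0.08)/2 = 0.105, v̄ = (0.25+0.22)/2 = 0.235 → q = 1.1×0.105×0.235 = 0.02714 m³/s
Q = Σ q = 1.072 m³/s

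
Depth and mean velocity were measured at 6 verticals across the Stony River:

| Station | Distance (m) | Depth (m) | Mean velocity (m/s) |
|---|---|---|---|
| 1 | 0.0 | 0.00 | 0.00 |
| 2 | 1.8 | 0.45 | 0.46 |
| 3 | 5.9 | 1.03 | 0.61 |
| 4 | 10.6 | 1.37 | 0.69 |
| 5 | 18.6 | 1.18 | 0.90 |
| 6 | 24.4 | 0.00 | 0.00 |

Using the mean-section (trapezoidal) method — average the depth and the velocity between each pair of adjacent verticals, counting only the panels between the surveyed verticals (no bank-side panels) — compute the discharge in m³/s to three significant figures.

Panel 1-2: Δb = 1.8 m, d̄ = (0.00+0.45)/2 = 0.225, v̄ = (0.00+0.46)/2 = 0.23 → q = 1.8×0.225×0.23 = 0.09315 m³/s
Panel 2-3: Δb = 4.1 m, d̄ = (0.45+1.03)/2 = 0.74, v̄ = (0.46+0.61)/2 = 0.535 → q = 4.1×0.74×0.535 = 1.623 m³/s
Panel 3-4: Δb = 4.7 m, d̄ = (1.03+1.37)/2 = 1.2, v̄ = (0.61+0.69)/2 = 0.65 → q = 4.7×1.2×0.65 = 3.666 m³/s
Panel 4-5: Δb = 8 m, d̄ = (1.37+1.18)/2 = 1.275, v̄ = (0.69+0.90)/2 = 0.795 → q = 8×1.275×0.795 = 8.109 m³/s
Panel 5-6: Δb = 5.8 m, d̄ = (1.18+0.00)/2 = 0.59, v̄ = (0.90+0.00)/2 = 0.45 → q = 5.8×0.59×0.45 = 1.540 m³/s
Q = Σ q = 15.03 m³/s

15.0 m³/s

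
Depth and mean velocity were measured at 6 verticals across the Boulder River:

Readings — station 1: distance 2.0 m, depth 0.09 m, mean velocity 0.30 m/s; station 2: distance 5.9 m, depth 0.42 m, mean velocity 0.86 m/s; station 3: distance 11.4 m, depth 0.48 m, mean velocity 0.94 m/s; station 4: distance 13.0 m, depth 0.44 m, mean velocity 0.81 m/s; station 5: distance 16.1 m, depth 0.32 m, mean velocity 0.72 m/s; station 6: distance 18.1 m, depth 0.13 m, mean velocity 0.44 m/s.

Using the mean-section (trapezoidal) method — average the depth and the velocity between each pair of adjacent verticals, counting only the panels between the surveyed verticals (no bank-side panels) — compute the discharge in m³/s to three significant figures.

4.61 m³/s

Panel 1-2: Δb = 3.9 m, d̄ = (0.09+0.42)/2 = 0.255, v̄ = (0.30+0.86)/2 = 0.58 → q = 3.9×0.255×0.58 = 0.5768 m³/s
Panel 2-3: Δb = 5.5 m, d̄ = (0.42+0.48)/2 = 0.45, v̄ = (0.86+0.94)/2 = 0.9 → q = 5.5×0.45×0.9 = 2.228 m³/s
Panel 3-4: Δb = 1.6 m, d̄ = (0.48+0.44)/2 = 0.46, v̄ = (0.94+0.81)/2 = 0.875 → q = 1.6×0.46×0.875 = 0.6440 m³/s
Panel 4-5: Δb = 3.1 m, d̄ = (0.44+0.32)/2 = 0.38, v̄ = (0.81+0.72)/2 = 0.765 → q = 3.1×0.38×0.765 = 0.9012 m³/s
Panel 5-6: Δb = 2 m, d̄ = (0.32+0.13)/2 = 0.225, v̄ = (0.72+0.44)/2 = 0.58 → q = 2×0.225×0.58 = 0.2610 m³/s
Q = Σ q = 4.610 m³/s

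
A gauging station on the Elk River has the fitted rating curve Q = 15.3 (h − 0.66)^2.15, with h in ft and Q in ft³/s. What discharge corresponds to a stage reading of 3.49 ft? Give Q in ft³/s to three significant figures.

143 ft³/s

Q = 15.3 × (3.49 − 0.66)^2.15 = 15.3 × 2.83^2.15 = 143.2 ft³/s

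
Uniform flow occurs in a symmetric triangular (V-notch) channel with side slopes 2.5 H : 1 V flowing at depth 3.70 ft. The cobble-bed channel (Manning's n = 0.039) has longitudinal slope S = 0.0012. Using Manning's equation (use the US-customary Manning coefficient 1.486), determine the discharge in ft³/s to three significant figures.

64.8 ft³/s

A = z·y² = 2.5×3.70² = 34.23 ft²
P = 2y√(1+z²) = 2×3.70×√(1+2.5²) = 19.93 ft
R = A/P = 34.23/19.93 = 1.718 ft
Q = (1.486/n)·A·R^(2/3)·S^(1/2) = (1.486/0.039) × 34.23 × 1.718^(2/3) × 0.0012^(1/2) = 64.79 ft³/s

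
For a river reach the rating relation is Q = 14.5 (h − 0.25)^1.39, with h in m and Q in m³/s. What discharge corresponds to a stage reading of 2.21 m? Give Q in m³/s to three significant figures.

Q = 14.5 × (2.21 − 0.25)^1.39 = 14.5 × 1.96^1.39 = 36.95 m³/s

36.9 m³/s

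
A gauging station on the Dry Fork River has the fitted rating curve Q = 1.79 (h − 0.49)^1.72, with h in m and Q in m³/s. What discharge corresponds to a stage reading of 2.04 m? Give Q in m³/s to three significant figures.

Q = 1.79 × (2.04 − 0.49)^1.72 = 1.79 × 1.55^1.72 = 3.804 m³/s

3.80 m³/s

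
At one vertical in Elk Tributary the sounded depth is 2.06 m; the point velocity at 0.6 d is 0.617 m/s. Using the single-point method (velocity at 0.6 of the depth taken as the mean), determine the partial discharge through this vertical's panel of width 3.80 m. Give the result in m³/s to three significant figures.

v̄ = v₀.₆ = 0.617 m/s
q = v̄ × d × w = 0.6170 × 2.06 × 3.80 = 4.830 m³/s

4.83 m³/s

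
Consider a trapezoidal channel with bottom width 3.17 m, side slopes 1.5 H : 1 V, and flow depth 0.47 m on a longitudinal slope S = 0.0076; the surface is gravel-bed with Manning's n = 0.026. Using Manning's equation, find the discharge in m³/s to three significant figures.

3.17 m³/s

A = (b + z·y)·y = (3.17 + 1.5×0.47)×0.47 = 1.821 m²
P = b + 2y√(1+z²) = 3.17 + 2×0.47×√(1+1.5²) = 4.865 m
R = A/P = 1.821/4.865 = 0.3744 m
Q = (1/n)·A·R^(2/3)·S^(1/2) = (1/0.026) × 1.821 × 0.3744^(2/3) × 0.0076^(1/2) = 3.172 m³/s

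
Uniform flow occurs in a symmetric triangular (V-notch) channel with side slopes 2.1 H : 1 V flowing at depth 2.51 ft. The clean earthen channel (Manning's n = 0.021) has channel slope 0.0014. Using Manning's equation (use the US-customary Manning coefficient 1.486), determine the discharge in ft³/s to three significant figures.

38.1 ft³/s

A = z·y² = 2.1×2.51² = 13.23 ft²
P = 2y√(1+z²) = 2×2.51×√(1+2.1²) = 11.68 ft
R = A/P = 13.23/11.68 = 1.133 ft
Q = (1.486/n)·A·R^(2/3)·S^(1/2) = (1.486/0.021) × 13.23 × 1.133^(2/3) × 0.0014^(1/2) = 38.07 ft³/s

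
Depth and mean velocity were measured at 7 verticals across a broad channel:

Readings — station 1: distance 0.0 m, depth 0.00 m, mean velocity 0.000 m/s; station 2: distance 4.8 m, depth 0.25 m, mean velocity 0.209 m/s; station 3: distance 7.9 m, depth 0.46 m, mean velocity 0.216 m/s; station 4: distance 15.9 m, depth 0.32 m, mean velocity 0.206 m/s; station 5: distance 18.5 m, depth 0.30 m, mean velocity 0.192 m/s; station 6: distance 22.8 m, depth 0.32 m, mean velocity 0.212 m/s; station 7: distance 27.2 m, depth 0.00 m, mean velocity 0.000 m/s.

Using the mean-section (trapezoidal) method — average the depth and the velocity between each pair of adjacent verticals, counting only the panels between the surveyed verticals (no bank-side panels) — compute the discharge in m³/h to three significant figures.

5250 m³/h

Panel 1-2: Δb = 4.8 m, d̄ = (0.00+0.25)/2 = 0.125, v̄ = (0.000+0.209)/2 = 0.1045 → q = 4.8×0.125×0.1045 = 0.06270 m³/s
Panel 2-3: Δb = 3.1 m, d̄ = (0.25+0.46)/2 = 0.355, v̄ = (0.209+0.216)/2 = 0.2125 → q = 3.1×0.355×0.2125 = 0.2339 m³/s
Panel 3-4: Δb = 8 m, d̄ = (0.46+0.32)/2 = 0.39, v̄ = (0.216+0.206)/2 = 0.211 → q = 8×0.39×0.211 = 0.6583 m³/s
Panel 4-5: Δb = 2.6 m, d̄ = (0.32+0.30)/2 = 0.31, v̄ = (0.206+0.192)/2 = 0.199 → q = 2.6×0.31×0.199 = 0.1604 m³/s
Panel 5-6: Δb = 4.3 m, d̄ = (0.30+0.32)/2 = 0.31, v̄ = (0.192+0.212)/2 = 0.202 → q = 4.3×0.31×0.202 = 0.2693 m³/s
Panel 6-7: Δb = 4.4 m, d̄ = (0.32+0.00)/2 = 0.16, v̄ = (0.212+0.000)/2 = 0.106 → q = 4.4×0.16×0.106 = 0.07462 m³/s
Q = Σ q = 1.459 m³/s
= 1.459 × 3600 = 5253 m³/h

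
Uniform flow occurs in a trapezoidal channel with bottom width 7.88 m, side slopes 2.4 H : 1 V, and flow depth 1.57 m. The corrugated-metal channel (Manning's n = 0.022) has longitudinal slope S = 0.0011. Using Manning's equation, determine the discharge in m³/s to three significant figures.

A = (b + z·y)·y = (7.88 + 2.4×1.57)×1.57 = 18.29 m²
P = b + 2y√(1+z²) = 7.88 + 2×1.57×√(1+2.4²) = 16.04 m
R = A/P = 18.29/16.04 = 1.140 m
Q = (1/n)·A·R^(2/3)·S^(1/2) = (1/0.022) × 18.29 × 1.140^(2/3) × 0.0011^(1/2) = 30.08 m³/s

30.1 m³/s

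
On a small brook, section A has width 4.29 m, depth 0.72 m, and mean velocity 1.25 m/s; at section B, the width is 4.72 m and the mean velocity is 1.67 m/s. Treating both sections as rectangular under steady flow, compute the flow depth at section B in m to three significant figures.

0.490 m

Q = A₁V₁ = (4.29×0.72) × 1.25 = 3.861 m³/s
d₂ = Q/(b₂ V₂) = 3.861/(4.72×1.67) = 0.4898 m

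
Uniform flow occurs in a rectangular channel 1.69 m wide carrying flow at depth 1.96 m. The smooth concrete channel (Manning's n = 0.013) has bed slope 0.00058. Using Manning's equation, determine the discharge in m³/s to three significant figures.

A = b·y = 1.69 × 1.96 = 3.312 m²
P = b + 2y = 1.69 + 2×1.96 = 5.610 m
R = A/P = 3.312/5.610 = 0.5904 m
Q = (1/n)·A·R^(2/3)·S^(1/2) = (1/0.013) × 3.312 × 0.5904^(2/3) × 0.00058^(1/2) = 4.319 m³/s

4.32 m³/s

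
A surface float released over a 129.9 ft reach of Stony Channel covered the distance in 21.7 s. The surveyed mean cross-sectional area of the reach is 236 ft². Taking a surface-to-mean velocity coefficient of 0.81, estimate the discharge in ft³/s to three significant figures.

v_surface = L / t̄ = 129.9 / 21.7 = 5.986 ft/s
v_mean = 0.81 × 5.986 = 4.849 ft/s
Q = A × v_mean = 236 × 4.849 = 1144 ft³/s

1140 ft³/s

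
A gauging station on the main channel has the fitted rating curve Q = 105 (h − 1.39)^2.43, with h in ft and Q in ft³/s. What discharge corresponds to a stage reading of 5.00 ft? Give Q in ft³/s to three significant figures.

Q = 105 × (5.00 − 1.39)^2.43 = 105 × 3.61^2.43 = 2376 ft³/s

2380 ft³/s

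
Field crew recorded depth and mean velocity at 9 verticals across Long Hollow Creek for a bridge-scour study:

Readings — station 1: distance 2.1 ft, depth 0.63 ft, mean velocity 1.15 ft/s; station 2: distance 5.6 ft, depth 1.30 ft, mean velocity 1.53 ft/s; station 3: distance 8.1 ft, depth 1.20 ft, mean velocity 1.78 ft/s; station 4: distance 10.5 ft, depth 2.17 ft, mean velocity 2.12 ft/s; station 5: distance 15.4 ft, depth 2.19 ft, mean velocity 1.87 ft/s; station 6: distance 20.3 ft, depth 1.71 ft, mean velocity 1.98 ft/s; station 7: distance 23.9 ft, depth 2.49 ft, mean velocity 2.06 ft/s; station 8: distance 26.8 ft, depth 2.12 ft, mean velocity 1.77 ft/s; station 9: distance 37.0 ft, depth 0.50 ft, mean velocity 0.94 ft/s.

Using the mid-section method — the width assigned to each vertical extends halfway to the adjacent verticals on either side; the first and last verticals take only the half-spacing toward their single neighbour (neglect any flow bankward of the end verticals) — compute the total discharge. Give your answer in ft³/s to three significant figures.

107 ft³/s

w_1 = (5.6 − 2.1)/2 = 1.75 ft; q_1 = 1.15 × 0.63 × 1.75 = 1.268 ft³/s
w_2 = (8.1 − 2.1)/2 = 3 ft; q_2 = 1.53 × 1.30 × 3 = 5.967 ft³/s
w_3 = (10.5 − 5.6)/2 = 2.45 ft; q_3 = 1.78 × 1.20 × 2.45 = 5.233 ft³/s
w_4 = (15.4 − 8.1)/2 = 3.65 ft; q_4 = 2.12 × 2.17 × 3.65 = 16.79 ft³/s
w_5 = (20.3 − 10.5)/2 = 4.9 ft; q_5 = 1.87 × 2.19 × 4.9 = 20.07 ft³/s
w_6 = (23.9 − 15.4)/2 = 4.25 ft; q_6 = 1.98 × 1.71 × 4.25 = 14.39 ft³/s
w_7 = (26.8 − 20.3)/2 = 3.25 ft; q_7 = 2.06 × 2.49 × 3.25 = 16.67 ft³/s
w_8 = (37.0 − 23.9)/2 = 6.55 ft; q_8 = 1.77 × 2.12 × 6.55 = 24.58 ft³/s
w_9 = (37.0 − 26.8)/2 = 5.1 ft; q_9 = 0.94 × 0.50 × 5.1 = 2.397 ft³/s
Q = Σ qᵢ = 107.4 ft³/s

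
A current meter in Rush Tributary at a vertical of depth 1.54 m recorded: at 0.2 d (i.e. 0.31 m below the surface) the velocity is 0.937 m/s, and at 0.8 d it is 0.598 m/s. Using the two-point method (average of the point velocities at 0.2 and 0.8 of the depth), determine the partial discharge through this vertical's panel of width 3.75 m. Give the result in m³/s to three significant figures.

4.43 m³/s

v̄ = (0.937 + 0.598) / 2 = 0.7675 m/s
q = v̄ × d × w = 0.7675 × 1.54 × 3.75 = 4.432 m³/s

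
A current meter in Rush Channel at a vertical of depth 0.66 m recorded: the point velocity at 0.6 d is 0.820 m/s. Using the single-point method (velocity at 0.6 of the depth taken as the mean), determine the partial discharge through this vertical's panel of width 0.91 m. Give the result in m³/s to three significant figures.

0.492 m³/s

v̄ = v₀.₆ = 0.820 m/s
q = v̄ × d × w = 0.8200 × 0.66 × 0.91 = 0.4925 m³/s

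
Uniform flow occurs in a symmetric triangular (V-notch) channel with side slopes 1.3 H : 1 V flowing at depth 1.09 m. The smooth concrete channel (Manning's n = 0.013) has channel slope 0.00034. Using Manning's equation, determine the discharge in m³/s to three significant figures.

A = z·y² = 1.3×1.09² = 1.545 m²
P = 2y√(1+z²) = 2×1.09×√(1+1.3²) = 3.575 m
R = A/P = 1.545/3.575 = 0.4320 m
Q = (1/n)·A·R^(2/3)·S^(1/2) = (1/0.013) × 1.545 × 0.4320^(2/3) × 0.00034^(1/2) = 1.252 m³/s

1.25 m³/s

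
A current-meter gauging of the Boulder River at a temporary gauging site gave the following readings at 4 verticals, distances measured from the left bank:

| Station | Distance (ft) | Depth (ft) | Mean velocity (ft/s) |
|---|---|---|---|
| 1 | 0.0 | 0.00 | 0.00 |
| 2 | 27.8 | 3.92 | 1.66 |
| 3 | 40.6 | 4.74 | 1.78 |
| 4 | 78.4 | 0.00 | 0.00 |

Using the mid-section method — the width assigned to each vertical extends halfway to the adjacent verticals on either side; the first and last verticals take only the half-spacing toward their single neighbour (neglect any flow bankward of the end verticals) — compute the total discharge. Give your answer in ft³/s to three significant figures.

346 ft³/s

w_2 = (40.6 − 0.0)/2 = 20.3 ft; q_2 = 1.66 × 3.92 × 20.3 = 132.1 ft³/s
w_3 = (78.4 − 27.8)/2 = 25.3 ft; q_3 = 1.78 × 4.74 × 25.3 = 213.5 ft³/s
Stations 1, 4 contribute zero (depth or velocity is 0).
Q = Σ qᵢ = 345.6 ft³/s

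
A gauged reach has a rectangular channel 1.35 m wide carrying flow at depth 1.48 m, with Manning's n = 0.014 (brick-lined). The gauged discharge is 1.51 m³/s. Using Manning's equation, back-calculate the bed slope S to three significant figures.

A = b·y = 1.35 × 1.48 = 1.998 m²
P = b + 2y = 1.35 + 2×1.48 = 4.310 m
R = A/P = 1.998/4.310 = 0.4636 m
S = (Q·n / (1·A·R^(2/3)))² = (1.51×0.014 / (1×1.998×0.5990))² = 0.0003120

0.000312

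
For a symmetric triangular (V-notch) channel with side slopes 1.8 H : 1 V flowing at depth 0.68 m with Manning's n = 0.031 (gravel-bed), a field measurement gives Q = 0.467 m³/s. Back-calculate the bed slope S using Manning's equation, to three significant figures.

0.00153

A = z·y² = 1.8×0.68² = 0.8323 m²
P = 2y√(1+z²) = 2×0.68×√(1+1.8²) = 2.800 m
R = A/P = 0.8323/2.800 = 0.2972 m
S = (Q·n / (1·A·R^(2/3)))² = (0.467×0.031 / (1×0.8323×0.4454))² = 0.001525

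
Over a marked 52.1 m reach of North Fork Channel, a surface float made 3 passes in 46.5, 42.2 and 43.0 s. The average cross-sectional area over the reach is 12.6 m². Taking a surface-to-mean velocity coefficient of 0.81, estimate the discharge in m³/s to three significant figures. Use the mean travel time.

t̄ = (46.5 + 42.2 + 43.0) / 3 = 43.9 s
v_surface = L / t̄ = 52.1 / 43.9 = 1.187 m/s
v_mean = 0.81 × 1.187 = 0.9613 m/s
Q = A × v_mean = 12.6 × 0.9613 = 12.11 m³/s

12.1 m³/s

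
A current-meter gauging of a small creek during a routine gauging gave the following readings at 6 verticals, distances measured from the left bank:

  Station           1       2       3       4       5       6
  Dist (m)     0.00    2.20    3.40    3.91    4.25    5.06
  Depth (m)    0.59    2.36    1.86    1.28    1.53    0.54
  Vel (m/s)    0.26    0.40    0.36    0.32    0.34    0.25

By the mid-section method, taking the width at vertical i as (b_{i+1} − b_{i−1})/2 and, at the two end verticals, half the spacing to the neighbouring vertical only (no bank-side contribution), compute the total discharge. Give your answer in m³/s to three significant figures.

w_1 = (2.20 − 0.00)/2 = 1.1 m; q_1 = 0.26 × 0.59 × 1.1 = 0.1687 m³/s
w_2 = (3.40 − 0.00)/2 = 1.7 m; q_2 = 0.40 × 2.36 × 1.7 = 1.605 m³/s
w_3 = (3.91 − 2.20)/2 = 0.855 m; q_3 = 0.36 × 1.86 × 0.855 = 0.5725 m³/s
w_4 = (4.25 − 3.40)/2 = 0.425 m; q_4 = 0.32 × 1.28 × 0.425 = 0.1741 m³/s
w_5 = (5.06 − 3.91)/2 = 0.575 m; q_5 = 0.34 × 1.53 × 0.575 = 0.2991 m³/s
w_6 = (5.06 − 4.25)/2 = 0.405 m; q_6 = 0.25 × 0.54 × 0.405 = 0.05468 m³/s
Q = Σ qᵢ = 2.874 m³/s

2.87 m³/s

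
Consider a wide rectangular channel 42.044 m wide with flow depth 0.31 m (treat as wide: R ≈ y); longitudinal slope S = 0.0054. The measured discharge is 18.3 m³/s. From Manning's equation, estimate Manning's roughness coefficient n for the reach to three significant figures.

0.0240

A = b·y = 42.044 × 0.31 = 13.03 m²
Wide channel: R ≈ y = 0.31 m
n = (1/Q)·A·R^(2/3)·S^(1/2) = (1/18.3) × 13.03 × 0.4580 × 0.07348 = 0.02397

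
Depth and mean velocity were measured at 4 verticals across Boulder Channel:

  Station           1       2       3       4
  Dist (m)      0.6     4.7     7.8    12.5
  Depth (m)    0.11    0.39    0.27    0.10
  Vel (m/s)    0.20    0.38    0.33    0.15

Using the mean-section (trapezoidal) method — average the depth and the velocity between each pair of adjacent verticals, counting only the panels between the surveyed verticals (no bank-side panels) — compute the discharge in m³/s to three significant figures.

0.869 m³/s

Panel 1-2: Δb = 4.1 m, d̄ = (0.11+0.39)/2 = 0.25, v̄ = (0.20+0.38)/2 = 0.29 → q = 4.1×0.25×0.29 = 0.2973 m³/s
Panel 2-3: Δb = 3.1 m, d̄ = (0.39+0.27)/2 = 0.33, v̄ = (0.38+0.33)/2 = 0.355 → q = 3.1×0.33×0.355 = 0.3632 m³/s
Panel 3-4: Δb = 4.7 m, d̄ = (0.27+0.10)/2 = 0.185, v̄ = (0.33+0.15)/2 = 0.24 → q = 4.7×0.185×0.24 = 0.2087 m³/s
Q = Σ q = 0.8691 m³/s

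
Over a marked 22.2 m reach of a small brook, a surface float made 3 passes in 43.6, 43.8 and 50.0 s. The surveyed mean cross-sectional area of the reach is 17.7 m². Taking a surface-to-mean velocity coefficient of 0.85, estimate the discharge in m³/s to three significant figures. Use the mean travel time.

t̄ = (43.6 + 43.8 + 50.0) / 3 = 45.8 s
v_surface = L / t̄ = 22.2 / 45.8 = 0.4847 m/s
v_mean = 0.85 × 0.4847 = 0.4120 m/s
Q = A × v_mean = 17.7 × 0.4120 = 7.293 m³/s

7.29 m³/s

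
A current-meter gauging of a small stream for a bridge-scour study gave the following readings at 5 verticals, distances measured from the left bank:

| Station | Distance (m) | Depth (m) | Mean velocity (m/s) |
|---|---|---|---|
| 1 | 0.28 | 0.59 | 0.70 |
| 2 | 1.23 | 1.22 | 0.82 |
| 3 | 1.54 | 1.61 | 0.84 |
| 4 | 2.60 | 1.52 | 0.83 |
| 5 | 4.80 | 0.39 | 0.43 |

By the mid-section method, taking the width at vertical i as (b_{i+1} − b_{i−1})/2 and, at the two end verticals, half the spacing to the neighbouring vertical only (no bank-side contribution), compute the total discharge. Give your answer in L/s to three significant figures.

w_1 = (1.23 − 0.28)/2 = 0.475 m; q_1 = 0.70 × 0.59 × 0.475 = 0.1962 m³/s
w_2 = (1.54 − 0.28)/2 = 0.63 m; q_2 = 0.82 × 1.22 × 0.63 = 0.6303 m³/s
w_3 = (2.60 − 1.23)/2 = 0.685 m; q_3 = 0.84 × 1.61 × 0.685 = 0.9264 m³/s
w_4 = (4.80 − 1.54)/2 = 1.63 m; q_4 = 0.83 × 1.52 × 1.63 = 2.056 m³/s
w_5 = (4.80 − 2.60)/2 = 1.1 m; q_5 = 0.43 × 0.39 × 1.1 = 0.1845 m³/s
Q = Σ qᵢ = 3.994 m³/s
= 3.994 × 1000 = 3994 L/s

3990 L/s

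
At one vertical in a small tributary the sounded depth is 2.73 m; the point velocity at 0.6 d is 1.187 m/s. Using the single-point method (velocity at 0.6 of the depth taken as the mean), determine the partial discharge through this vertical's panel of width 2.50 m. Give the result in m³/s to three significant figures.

v̄ = v₀.₆ = 1.187 m/s
q = v̄ × d × w = 1.187 × 2.73 × 2.50 = 8.101 m³/s

8.10 m³/s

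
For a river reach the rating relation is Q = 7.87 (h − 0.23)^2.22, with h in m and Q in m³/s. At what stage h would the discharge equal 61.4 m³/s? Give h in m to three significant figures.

h − h₀ = (Q/C)^(1/b) = (61.4/7.87)^(1/2.22) = 2.523 m
h = 0.23 + 2.523 = 2.753 m

2.75 m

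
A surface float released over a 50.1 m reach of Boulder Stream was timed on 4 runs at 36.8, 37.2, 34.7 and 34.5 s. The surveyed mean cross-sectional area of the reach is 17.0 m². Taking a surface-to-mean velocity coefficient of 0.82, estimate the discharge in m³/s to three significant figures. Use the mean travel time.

19.5 m³/s

t̄ = (36.8 + 37.2 + 34.7 + 34.5) / 4 = 35.8 s
v_surface = L / t̄ = 50.1 / 35.8 = 1.399 m/s
v_mean = 0.82 × 1.399 = 1.148 m/s
Q = A × v_mean = 17.0 × 1.148 = 19.51 m³/s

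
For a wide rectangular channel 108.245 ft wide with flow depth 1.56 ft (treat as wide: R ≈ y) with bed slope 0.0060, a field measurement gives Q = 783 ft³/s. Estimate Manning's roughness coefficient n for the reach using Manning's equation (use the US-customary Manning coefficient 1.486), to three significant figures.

0.0334

A = b·y = 108.245 × 1.56 = 168.9 ft²
Wide channel: R ≈ y = 1.56 ft
n = (1.486/Q)·A·R^(2/3)·S^(1/2) = (1.486/783) × 168.9 × 1.345 × 0.07746 = 0.03339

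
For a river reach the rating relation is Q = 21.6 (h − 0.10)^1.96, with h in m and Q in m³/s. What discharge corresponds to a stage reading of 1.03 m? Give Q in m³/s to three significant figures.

18.7 m³/s

Q = 21.6 × (1.03 − 0.10)^1.96 = 21.6 × 0.93^1.96 = 18.74 m³/s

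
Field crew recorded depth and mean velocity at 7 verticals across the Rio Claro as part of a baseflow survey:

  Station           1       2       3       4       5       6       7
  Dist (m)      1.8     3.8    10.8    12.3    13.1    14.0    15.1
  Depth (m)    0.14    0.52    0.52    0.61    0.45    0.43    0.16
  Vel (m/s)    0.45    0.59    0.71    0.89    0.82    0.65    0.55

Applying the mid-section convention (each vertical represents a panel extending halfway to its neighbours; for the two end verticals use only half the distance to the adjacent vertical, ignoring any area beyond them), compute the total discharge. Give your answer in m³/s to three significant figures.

w_1 = (3.8 − 1.8)/2 = 1 m; q_1 = 0.45 × 0.14 × 1 = 0.06300 m³/s
w_2 = (10.8 − 1.8)/2 = 4.5 m; q_2 = 0.59 × 0.52 × 4.5 = 1.381 m³/s
w_3 = (12.3 − 3.8)/2 = 4.25 m; q_3 = 0.71 × 0.52 × 4.25 = 1.569 m³/s
w_4 = (13.1 − 10.8)/2 = 1.15 m; q_4 = 0.89 × 0.61 × 1.15 = 0.6243 m³/s
w_5 = (14.0 − 12.3)/2 = 0.85 m; q_5 = 0.82 × 0.45 × 0.85 = 0.3137 m³/s
w_6 = (15.1 − 13.1)/2 = 1 m; q_6 = 0.65 × 0.43 × 1 = 0.2795 m³/s
w_7 = (15.1 − 14.0)/2 = 0.55 m; q_7 = 0.55 × 0.16 × 0.55 = 0.04840 m³/s
Q = Σ qᵢ = 4.279 m³/s

4.28 m³/s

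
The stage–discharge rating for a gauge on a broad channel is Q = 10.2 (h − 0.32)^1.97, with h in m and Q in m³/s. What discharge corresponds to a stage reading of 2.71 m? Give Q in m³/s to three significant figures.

56.8 m³/s

Q = 10.2 × (2.71 − 0.32)^1.97 = 10.2 × 2.39^1.97 = 56.76 m³/s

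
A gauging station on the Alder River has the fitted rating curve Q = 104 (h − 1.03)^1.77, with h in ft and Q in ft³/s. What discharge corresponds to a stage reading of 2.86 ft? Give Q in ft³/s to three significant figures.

303 ft³/s

Q = 104 × (2.86 − 1.03)^1.77 = 104 × 1.83^1.77 = 303.1 ft³/s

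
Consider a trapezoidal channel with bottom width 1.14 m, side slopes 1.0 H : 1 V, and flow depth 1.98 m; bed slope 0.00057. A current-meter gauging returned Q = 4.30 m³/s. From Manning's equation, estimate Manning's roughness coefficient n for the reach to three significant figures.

A = (b + z·y)·y = (1.14 + 1.0×1.98)×1.98 = 6.178 m²
P = b + 2y√(1+z²) = 1.14 + 2×1.98×√(1+1.0²) = 6.740 m
R = A/P = 6.178/6.740 = 0.9165 m
n = (1/Q)·A·R^(2/3)·S^(1/2) = (1/4.30) × 6.178 × 0.9435 × 0.02387 = 0.03236

0.0324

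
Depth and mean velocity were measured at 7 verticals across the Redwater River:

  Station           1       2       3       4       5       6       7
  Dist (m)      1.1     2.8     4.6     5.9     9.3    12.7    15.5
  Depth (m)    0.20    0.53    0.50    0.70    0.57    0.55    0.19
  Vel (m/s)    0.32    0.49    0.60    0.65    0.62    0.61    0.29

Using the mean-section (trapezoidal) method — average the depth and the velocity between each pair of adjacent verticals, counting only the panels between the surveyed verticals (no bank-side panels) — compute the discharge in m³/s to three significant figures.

4.25 m³/s

Panel 1-2: Δb = 1.7 m, d̄ = (0.20+0.53)/2 = 0.365, v̄ = (0.32+0.49)/2 = 0.405 → q = 1.7×0.365×0.405 = 0.2513 m³/s
Panel 2-3: Δb = 1.8 m, d̄ = (0.53+0.50)/2 = 0.515, v̄ = (0.49+0.60)/2 = 0.545 → q = 1.8×0.515×0.545 = 0.5052 m³/s
Panel 3-4: Δb = 1.3 m, d̄ = (0.50+0.70)/2 = 0.6, v̄ = (0.60+0.65)/2 = 0.625 → q = 1.3×0.6×0.625 = 0.4875 m³/s
Panel 4-5: Δb = 3.4 m, d̄ = (0.70+0.57)/2 = 0.635, v̄ = (0.65+0.62)/2 = 0.635 → q = 3.4×0.635×0.635 = 1.371 m³/s
Panel 5-6: Δb = 3.4 m, d̄ = (0.57+0.55)/2 = 0.56, v̄ = (0.62+0.61)/2 = 0.615 → q = 3.4×0.56×0.615 = 1.171 m³/s
Panel 6-7: Δb = 2.8 m, d̄ = (0.55+0.19)/2 = 0.37, v̄ = (0.61+0.29)/2 = 0.45 → q = 2.8×0.37×0.45 = 0.4662 m³/s
Q = Σ q = 4.252 m³/s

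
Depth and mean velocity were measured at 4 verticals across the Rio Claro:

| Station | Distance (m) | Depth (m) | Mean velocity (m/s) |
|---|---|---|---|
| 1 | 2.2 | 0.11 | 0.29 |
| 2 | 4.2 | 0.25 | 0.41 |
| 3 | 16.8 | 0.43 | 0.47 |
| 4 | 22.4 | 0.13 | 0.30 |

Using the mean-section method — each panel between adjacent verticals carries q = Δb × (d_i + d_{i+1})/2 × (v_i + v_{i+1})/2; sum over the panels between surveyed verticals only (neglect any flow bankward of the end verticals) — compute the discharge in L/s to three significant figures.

2610 L/s

Panel 1-2: Δb = 2 m, d̄ = (0.11+0.25)/2 = 0.18, v̄ = (0.29+0.41)/2 = 0.35 → q = 2×0.18×0.35 = 0.1260 m³/s
Panel 2-3: Δb = 12.6 m, d̄ = (0.25+0.43)/2 = 0.34, v̄ = (0.41+0.47)/2 = 0.44 → q = 12.6×0.34×0.44 = 1.885 m³/s
Panel 3-4: Δb = 5.6 m, d̄ = (0.43+0.13)/2 = 0.28, v̄ = (0.47+0.30)/2 = 0.385 → q = 5.6×0.28×0.385 = 0.6037 m³/s
Q = Σ q = 2.615 m³/s
= 2.615 × 1000 = 2615 L/s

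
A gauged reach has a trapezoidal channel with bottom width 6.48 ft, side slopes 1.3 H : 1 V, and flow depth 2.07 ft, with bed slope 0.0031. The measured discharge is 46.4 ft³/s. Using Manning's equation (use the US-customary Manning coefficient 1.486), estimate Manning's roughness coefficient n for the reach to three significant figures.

0.0430

A = (b + z·y)·y = (6.48 + 1.3×2.07)×2.07 = 18.98 ft²
P = b + 2y√(1+z²) = 6.48 + 2×2.07×√(1+1.3²) = 13.27 ft
R = A/P = 18.98/13.27 = 1.431 ft
n = (1.486/Q)·A·R^(2/3)·S^(1/2) = (1.486/46.4) × 18.98 × 1.270 × 0.05568 = 0.04298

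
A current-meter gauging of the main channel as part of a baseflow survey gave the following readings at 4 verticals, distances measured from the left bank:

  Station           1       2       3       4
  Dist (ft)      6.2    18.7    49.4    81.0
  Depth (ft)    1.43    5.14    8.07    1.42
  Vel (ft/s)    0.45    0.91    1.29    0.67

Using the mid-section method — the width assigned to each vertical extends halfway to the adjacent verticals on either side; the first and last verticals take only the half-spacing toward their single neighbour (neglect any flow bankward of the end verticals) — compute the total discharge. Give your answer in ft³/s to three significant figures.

w_1 = (18.7 − 6.2)/2 = 6.25 ft; q_1 = 0.45 × 1.43 × 6.25 = 4.022 ft³/s
w_2 = (49.4 − 6.2)/2 = 21.6 ft; q_2 = 0.91 × 5.14 × 21.6 = 101.0 ft³/s
w_3 = (81.0 − 18.7)/2 = 31.15 ft; q_3 = 1.29 × 8.07 × 31.15 = 324.3 ft³/s
w_4 = (81.0 − 49.4)/2 = 15.8 ft; q_4 = 0.67 × 1.42 × 15.8 = 15.03 ft³/s
Q = Σ qᵢ = 444.4 ft³/s

444 ft³/s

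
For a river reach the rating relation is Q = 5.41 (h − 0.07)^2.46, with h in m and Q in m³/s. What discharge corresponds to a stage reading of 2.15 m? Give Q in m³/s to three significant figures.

32.8 m³/s

Q = 5.41 × (2.15 − 0.07)^2.46 = 5.41 × 2.08^2.46 = 32.78 m³/s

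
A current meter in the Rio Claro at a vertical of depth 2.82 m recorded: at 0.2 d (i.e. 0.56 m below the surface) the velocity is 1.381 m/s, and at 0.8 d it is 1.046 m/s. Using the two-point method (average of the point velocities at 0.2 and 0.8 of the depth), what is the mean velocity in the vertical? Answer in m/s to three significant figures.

1.21 m/s

v̄ = (1.381 + 1.046) / 2 = 1.214 m/s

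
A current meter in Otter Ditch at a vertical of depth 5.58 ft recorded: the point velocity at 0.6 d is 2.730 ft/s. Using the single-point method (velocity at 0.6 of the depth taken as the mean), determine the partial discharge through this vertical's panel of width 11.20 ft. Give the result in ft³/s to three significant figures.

v̄ = v₀.₆ = 2.730 ft/s
q = v̄ × d × w = 2.730 × 5.58 × 11.20 = 170.6 ft³/s

171 ft³/s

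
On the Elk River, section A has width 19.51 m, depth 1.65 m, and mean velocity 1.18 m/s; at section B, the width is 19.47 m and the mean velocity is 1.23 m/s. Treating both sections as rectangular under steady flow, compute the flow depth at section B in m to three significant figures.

Q = A₁V₁ = (19.51×1.65) × 1.18 = 37.99 m³/s
d₂ = Q/(b₂ V₂) = 37.99/(19.47×1.23) = 1.586 m

1.59 m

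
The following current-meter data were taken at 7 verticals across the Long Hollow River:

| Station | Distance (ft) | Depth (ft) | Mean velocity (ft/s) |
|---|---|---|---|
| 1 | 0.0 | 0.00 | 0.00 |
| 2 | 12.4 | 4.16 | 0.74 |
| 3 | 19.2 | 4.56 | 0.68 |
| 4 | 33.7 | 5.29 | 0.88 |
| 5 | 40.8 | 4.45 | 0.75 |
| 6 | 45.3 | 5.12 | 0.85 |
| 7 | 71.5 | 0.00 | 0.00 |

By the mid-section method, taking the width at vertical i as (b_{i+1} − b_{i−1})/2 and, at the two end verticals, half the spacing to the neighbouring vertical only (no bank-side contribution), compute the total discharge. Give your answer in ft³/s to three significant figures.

w_2 = (19.2 − 0.0)/2 = 9.6 ft; q_2 = 0.74 × 4.16 × 9.6 = 29.55 ft³/s
w_3 = (33.7 − 12.4)/2 = 10.65 ft; q_3 = 0.68 × 4.56 × 10.65 = 33.02 ft³/s
w_4 = (40.8 − 19.2)/2 = 10.8 ft; q_4 = 0.88 × 5.29 × 10.8 = 50.28 ft³/s
w_5 = (45.3 − 33.7)/2 = 5.8 ft; q_5 = 0.75 × 4.45 × 5.8 = 19.36 ft³/s
w_6 = (71.5 − 40.8)/2 = 15.35 ft; q_6 = 0.85 × 5.12 × 15.35 = 66.80 ft³/s
Stations 1, 7 contribute zero (depth or velocity is 0).
Q = Σ qᵢ = 199.0 ft³/s

199 ft³/s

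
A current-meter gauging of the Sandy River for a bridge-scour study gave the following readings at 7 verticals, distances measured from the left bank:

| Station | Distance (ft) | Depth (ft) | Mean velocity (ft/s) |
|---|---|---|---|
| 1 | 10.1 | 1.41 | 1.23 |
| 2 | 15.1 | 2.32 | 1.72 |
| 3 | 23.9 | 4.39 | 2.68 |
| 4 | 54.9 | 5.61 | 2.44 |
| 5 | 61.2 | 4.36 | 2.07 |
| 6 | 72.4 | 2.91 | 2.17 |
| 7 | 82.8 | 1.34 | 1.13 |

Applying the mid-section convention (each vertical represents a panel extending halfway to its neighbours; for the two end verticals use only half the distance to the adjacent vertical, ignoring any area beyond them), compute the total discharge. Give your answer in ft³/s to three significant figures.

676 ft³/s

w_1 = (15.1 − 10.1)/2 = 2.5 ft; q_1 = 1.23 × 1.41 × 2.5 = 4.336 ft³/s
w_2 = (23.9 − 10.1)/2 = 6.9 ft; q_2 = 1.72 × 2.32 × 6.9 = 27.53 ft³/s
w_3 = (54.9 − 15.1)/2 = 19.9 ft; q_3 = 2.68 × 4.39 × 19.9 = 234.1 ft³/s
w_4 = (61.2 − 23.9)/2 = 18.65 ft; q_4 = 2.44 × 5.61 × 18.65 = 255.3 ft³/s
w_5 = (72.4 − 54.9)/2 = 8.75 ft; q_5 = 2.07 × 4.36 × 8.75 = 78.97 ft³/s
w_6 = (82.8 − 61.2)/2 = 10.8 ft; q_6 = 2.17 × 2.91 × 10.8 = 68.20 ft³/s
w_7 = (82.8 − 72.4)/2 = 5.2 ft; q_7 = 1.13 × 1.34 × 5.2 = 7.874 ft³/s
Q = Σ qᵢ = 676.3 ft³/s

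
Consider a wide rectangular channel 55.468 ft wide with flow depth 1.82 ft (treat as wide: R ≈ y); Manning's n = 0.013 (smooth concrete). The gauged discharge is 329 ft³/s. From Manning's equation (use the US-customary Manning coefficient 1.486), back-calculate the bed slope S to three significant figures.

0.000366

A = b·y = 55.468 × 1.82 = 101.0 ft²
Wide channel: R ≈ y = 1.82 ft
S = (Q·n / (1.486·A·R^(2/3)))² = (329×0.013 / (1.486×101.0×1.491))² = 0.0003658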